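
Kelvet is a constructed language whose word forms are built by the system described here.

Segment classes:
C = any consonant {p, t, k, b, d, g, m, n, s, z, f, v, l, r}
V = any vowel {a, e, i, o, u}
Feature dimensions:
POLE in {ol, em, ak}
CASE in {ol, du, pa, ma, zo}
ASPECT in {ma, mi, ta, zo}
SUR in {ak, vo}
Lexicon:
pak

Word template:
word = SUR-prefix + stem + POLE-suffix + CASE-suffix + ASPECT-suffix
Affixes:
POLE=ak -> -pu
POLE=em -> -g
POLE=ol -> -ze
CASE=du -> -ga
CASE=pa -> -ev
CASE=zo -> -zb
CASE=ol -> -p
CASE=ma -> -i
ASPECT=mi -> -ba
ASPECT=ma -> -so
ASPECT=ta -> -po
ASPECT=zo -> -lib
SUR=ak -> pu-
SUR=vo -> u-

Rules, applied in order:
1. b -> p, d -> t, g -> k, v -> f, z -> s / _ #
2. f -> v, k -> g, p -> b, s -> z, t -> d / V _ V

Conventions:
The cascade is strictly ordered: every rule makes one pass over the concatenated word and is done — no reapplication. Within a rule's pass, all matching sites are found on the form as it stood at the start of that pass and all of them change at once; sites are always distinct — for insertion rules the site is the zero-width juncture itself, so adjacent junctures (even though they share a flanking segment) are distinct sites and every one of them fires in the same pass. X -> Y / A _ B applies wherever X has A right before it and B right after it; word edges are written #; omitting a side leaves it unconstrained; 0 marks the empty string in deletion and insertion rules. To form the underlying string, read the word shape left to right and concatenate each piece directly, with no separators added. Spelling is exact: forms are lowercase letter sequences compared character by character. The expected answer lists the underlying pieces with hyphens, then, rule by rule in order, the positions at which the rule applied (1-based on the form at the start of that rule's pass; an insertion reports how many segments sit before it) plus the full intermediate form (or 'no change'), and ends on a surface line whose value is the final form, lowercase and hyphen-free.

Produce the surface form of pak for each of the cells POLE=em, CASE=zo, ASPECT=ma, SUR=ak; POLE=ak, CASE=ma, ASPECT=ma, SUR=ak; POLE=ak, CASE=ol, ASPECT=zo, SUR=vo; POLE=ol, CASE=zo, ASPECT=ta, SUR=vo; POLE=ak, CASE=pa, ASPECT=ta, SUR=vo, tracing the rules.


cell POLE=em, CASE=zo, ASPECT=ma, SUR=ak:
underlying: pu-pak-g-zb-so
1. b -> p, d -> t, g -> k, v -> f, z -> s / _ #: no change
2. f -> v, k -> g, p -> b, s -> z, t -> d / V _ V: fires at position(s) 3: pubakgzbso
surface: pubakgzbso

cell POLE=ak, CASE=ma, ASPECT=ma, SUR=ak:
underlying: pu-pak-pu-i-so
1. b -> p, d -> t, g -> k, v -> f, z -> s / _ #: no change
2. f -> v, k -> g, p -> b, s -> z, t -> d / V _ V: fires at position(s) 3, 9: pubakpuizo
surface: pubakpuizo

cell POLE=ak, CASE=ol, ASPECT=zo, SUR=vo:
underlying: u-pak-pu-p-lib
1. b -> p, d -> t, g -> k, v -> f, z -> s / _ #: fires at position(s) 10: upakpuplip
2. f -> v, k -> g, p -> b, s -> z, t -> d / V _ V: fires at position(s) 2: ubakpuplip
surface: ubakpuplip

cell POLE=ol, CASE=zo, ASPECT=ta, SUR=vo:
underlying: u-pak-ze-zb-po
1. b -> p, d -> t, g -> k, v -> f, z -> s / _ #: no change
2. f -> v, k -> g, p -> b, s -> z, t -> d / V _ V: fires at position(s) 2: ubakzezbpo
surface: ubakzezbpo

cell POLE=ak, CASE=pa, ASPECT=ta, SUR=vo:
underlying: u-pak-pu-ev-po
1. b -> p, d -> t, g -> k, v -> f, z -> s / _ #: no change
2. f -> v, k -> g, p -> b, s -> z, t -> d / V _ V: fires at position(s) 2: ubakpuevpo
surface: ubakpuevpo


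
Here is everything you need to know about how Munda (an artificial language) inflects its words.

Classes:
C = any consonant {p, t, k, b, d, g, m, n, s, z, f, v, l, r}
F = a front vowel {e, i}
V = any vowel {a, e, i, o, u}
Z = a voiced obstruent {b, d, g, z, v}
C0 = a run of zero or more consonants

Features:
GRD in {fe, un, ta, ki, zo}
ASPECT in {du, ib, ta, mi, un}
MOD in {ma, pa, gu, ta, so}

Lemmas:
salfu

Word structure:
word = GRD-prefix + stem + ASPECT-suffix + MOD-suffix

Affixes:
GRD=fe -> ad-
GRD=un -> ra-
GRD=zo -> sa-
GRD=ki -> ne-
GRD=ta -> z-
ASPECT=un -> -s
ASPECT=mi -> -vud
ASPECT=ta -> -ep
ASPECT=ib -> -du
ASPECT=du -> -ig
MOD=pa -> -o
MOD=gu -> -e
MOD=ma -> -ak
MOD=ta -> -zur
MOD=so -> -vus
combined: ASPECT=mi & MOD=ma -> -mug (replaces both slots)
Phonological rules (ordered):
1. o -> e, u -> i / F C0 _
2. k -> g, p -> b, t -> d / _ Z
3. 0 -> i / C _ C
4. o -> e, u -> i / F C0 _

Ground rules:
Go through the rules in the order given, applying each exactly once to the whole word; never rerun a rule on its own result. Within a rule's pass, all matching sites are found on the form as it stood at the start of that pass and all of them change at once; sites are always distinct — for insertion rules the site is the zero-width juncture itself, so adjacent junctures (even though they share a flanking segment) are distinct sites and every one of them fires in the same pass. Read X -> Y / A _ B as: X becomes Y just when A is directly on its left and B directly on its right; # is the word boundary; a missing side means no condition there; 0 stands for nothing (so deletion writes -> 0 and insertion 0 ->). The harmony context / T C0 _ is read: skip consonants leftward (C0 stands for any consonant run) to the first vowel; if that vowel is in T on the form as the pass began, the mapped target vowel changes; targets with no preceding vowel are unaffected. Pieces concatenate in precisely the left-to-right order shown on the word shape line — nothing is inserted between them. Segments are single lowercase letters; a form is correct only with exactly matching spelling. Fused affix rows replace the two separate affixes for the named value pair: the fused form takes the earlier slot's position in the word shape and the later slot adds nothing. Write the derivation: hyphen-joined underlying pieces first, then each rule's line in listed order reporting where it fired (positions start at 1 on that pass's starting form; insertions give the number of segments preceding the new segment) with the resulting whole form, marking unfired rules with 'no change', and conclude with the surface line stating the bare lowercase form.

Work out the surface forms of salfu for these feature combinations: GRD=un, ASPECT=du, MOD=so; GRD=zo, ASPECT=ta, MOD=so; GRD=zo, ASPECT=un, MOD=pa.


cell GRD=un, ASPECT=du, MOD=so:
underlying: ra-salfu-ig-vus
1. o -> e, u -> i / F C0 _: fires at position(s) 11: rasalfuigvis
2. k -> g, p -> b, t -> d / _ Z: no change
3. 0 -> i / C _ C: inserts after position(s) 5, 9: rasalifuigivis
4. o -> e, u -> i / F C0 _: fires at position(s) 8: rasalifiigivis
surface: rasalifiigivis

cell GRD=zo, ASPECT=ta, MOD=so:
underlying: sa-salfu-ep-vus
1. o -> e, u -> i / F C0 _: fires at position(s) 11: sasalfuepvis
2. k -> g, p -> b, t -> d / _ Z: fires at position(s) 9: sasalfuebvis
3. 0 -> i / C _ C: inserts after position(s) 5, 9: sasalifuebivis
4. o -> e, u -> i / F C0 _: fires at position(s) 8: sasalifiebivis
surface: sasalifiebivis

cell GRD=zo, ASPECT=un, MOD=pa:
underlying: sa-salfu-s-o
1. o -> e, u -> i / F C0 _: no change
2. k -> g, p -> b, t -> d / _ Z: no change
3. 0 -> i / C _ C: inserts after position(s) 5: sasalifuso
4. o -> e, u -> i / F C0 _: fires at position(s) 8: sasalifiso
surface: sasalifiso


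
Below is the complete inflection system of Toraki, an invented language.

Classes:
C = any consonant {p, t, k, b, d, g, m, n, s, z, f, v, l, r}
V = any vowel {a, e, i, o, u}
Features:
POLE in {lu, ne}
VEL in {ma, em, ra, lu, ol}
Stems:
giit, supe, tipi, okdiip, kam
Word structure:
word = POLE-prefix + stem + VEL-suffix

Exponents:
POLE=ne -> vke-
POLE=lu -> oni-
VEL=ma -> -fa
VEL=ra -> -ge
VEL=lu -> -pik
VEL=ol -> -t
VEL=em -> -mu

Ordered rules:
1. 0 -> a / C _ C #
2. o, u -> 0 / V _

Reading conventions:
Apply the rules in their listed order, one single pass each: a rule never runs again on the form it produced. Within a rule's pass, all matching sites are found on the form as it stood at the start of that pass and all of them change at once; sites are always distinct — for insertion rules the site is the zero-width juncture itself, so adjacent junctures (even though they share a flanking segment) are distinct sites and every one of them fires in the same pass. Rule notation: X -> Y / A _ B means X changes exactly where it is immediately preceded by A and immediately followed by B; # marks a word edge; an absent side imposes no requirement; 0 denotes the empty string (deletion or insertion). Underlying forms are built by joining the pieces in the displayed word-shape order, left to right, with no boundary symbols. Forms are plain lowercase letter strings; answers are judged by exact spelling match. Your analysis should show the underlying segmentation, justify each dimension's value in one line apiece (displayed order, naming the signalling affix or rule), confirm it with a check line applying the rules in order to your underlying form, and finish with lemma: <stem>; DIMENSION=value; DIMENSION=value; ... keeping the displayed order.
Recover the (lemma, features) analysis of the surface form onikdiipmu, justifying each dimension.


underlying: oni-okdiip-mu
POLE=lu - signalled by the affix oni-
VEL=em - signalled by the affix -mu
check: oniokdiipmu -> oniokdiipmu -> onikdiipmu
lemma: okdiip; POLE=lu; VEL=em


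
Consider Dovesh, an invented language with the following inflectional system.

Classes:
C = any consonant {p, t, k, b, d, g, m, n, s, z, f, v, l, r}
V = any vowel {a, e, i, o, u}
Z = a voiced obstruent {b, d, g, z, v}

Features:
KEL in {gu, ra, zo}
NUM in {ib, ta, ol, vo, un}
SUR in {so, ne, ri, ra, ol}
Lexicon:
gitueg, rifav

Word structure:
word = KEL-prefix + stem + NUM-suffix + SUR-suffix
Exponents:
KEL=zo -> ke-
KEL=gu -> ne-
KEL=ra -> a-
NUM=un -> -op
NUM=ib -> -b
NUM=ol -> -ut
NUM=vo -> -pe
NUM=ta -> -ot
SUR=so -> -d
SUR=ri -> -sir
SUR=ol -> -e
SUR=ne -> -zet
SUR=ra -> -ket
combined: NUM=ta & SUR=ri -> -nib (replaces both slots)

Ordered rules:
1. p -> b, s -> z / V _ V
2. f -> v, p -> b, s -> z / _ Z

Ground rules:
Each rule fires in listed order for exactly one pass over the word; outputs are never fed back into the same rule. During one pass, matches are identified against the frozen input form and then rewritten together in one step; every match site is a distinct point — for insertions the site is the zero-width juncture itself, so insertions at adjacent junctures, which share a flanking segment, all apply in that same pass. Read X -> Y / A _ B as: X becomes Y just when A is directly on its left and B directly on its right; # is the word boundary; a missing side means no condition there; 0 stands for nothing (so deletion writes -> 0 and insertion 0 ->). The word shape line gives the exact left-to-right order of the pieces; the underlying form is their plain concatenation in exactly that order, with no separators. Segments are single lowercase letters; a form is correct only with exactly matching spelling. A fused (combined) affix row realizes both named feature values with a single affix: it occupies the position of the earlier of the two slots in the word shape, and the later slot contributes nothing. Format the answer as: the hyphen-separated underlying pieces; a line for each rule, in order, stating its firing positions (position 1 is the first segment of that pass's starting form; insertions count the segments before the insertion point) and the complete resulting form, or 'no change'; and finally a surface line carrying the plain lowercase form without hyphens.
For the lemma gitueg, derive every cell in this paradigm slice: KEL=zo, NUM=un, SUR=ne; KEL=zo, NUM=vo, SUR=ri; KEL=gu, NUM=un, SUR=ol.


cell KEL=zo, NUM=un, SUR=ne:
underlying: ke-gitueg-op-zet
1. p -> b, s -> z / V _ V: no change
2. f -> v, p -> b, s -> z / _ Z: fires at position(s) 10: kegituegobzet
surface: kegituegobzet

cell KEL=zo, NUM=vo, SUR=ri:
underlying: ke-gitueg-pe-sir
1. p -> b, s -> z / V _ V: fires at position(s) 11: kegituegpezir
2. f -> v, p -> b, s -> z / _ Z: no change
surface: kegituegpezir

cell KEL=gu, NUM=un, SUR=ol:
underlying: ne-gitueg-op-e
1. p -> b, s -> z / V _ V: fires at position(s) 10: negituegobe
2. f -> v, p -> b, s -> z / _ Z: no change
surface: negituegobe


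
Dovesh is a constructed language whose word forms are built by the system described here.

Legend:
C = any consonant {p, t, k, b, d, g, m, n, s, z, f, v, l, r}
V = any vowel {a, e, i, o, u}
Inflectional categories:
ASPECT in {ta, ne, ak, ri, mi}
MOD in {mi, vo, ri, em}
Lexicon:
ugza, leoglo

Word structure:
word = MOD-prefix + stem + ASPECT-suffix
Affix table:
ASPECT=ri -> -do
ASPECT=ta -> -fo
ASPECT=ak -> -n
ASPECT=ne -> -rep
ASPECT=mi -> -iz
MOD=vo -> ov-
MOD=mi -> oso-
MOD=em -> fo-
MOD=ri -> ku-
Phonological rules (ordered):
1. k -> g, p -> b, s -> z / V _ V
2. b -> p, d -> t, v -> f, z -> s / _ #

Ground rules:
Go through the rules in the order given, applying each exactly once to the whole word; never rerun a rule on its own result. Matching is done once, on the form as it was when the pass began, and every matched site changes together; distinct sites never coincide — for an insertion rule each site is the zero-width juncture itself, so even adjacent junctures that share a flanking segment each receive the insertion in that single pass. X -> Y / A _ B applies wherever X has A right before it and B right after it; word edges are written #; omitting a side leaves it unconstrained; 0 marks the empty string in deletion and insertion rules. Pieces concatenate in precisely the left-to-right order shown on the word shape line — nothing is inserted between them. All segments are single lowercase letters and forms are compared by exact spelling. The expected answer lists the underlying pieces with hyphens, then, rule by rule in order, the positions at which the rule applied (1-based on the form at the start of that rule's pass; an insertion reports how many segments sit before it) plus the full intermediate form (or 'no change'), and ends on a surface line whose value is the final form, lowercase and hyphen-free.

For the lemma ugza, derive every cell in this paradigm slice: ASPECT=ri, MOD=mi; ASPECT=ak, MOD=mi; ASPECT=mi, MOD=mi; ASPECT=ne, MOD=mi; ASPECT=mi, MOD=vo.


cell ASPECT=ri, MOD=mi:
underlying: oso-ugza-do
1. k -> g, p -> b, s -> z / V _ V: fires at position(s) 2: ozougzado
2. b -> p, d -> t, v -> f, z -> s / _ #: no change
surface: ozougzado

cell ASPECT=ak, MOD=mi:
underlying: oso-ugza-n
1. k -> g, p -> b, s -> z / V _ V: fires at position(s) 2: ozougzan
2. b -> p, d -> t, v -> f, z -> s / _ #: no change
surface: ozougzan

cell ASPECT=mi, MOD=mi:
underlying: oso-ugza-iz
1. k -> g, p -> b, s -> z / V _ V: fires at position(s) 2: ozougzaiz
2. b -> p, d -> t, v -> f, z -> s / _ #: fires at position(s) 9: ozougzais
surface: ozougzais

cell ASPECT=ne, MOD=mi:
underlying: oso-ugza-rep
1. k -> g, p -> b, s -> z / V _ V: fires at position(s) 2: ozougzarep
2. b -> p, d -> t, v -> f, z -> s / _ #: no change
surface: ozougzarep

cell ASPECT=mi, MOD=vo:
underlying: ov-ugza-iz
1. k -> g, p -> b, s -> z / V _ V: no change
2. b -> p, d -> t, v -> f, z -> s / _ #: fires at position(s) 8: ovugzais
surface: ovugzais


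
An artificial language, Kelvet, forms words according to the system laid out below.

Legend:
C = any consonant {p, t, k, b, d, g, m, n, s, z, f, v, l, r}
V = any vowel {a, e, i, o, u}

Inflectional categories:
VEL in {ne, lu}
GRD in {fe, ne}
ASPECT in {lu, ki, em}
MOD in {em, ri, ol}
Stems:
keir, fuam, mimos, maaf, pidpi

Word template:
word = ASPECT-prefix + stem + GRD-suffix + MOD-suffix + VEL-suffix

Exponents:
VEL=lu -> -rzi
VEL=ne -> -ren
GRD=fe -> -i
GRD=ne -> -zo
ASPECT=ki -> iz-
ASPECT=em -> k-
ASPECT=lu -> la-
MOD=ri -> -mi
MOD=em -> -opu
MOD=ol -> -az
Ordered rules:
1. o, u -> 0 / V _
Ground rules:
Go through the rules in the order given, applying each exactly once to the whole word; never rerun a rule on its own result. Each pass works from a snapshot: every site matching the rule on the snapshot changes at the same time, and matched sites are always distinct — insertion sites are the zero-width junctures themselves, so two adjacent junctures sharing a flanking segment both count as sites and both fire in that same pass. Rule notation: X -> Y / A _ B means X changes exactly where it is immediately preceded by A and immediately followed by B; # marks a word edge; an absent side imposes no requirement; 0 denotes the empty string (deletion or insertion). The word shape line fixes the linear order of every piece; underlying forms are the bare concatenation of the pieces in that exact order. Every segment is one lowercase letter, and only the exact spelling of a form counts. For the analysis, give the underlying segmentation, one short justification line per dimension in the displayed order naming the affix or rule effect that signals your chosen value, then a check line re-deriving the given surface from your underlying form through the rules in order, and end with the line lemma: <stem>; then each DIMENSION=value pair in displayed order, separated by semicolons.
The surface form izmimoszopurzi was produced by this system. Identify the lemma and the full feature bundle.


underlying: iz-mimos-zo-opu-rzi
VEL=lu - signalled by the affix -rzi
GRD=ne - signalled by the affix -zo
ASPECT=ki - signalled by the affix iz-
MOD=em - signalled by the affix -opu
check: izmimoszoopurzi -> izmimoszopurzi
lemma: mimos; VEL=lu; GRD=ne; ASPECT=ki; MOD=em


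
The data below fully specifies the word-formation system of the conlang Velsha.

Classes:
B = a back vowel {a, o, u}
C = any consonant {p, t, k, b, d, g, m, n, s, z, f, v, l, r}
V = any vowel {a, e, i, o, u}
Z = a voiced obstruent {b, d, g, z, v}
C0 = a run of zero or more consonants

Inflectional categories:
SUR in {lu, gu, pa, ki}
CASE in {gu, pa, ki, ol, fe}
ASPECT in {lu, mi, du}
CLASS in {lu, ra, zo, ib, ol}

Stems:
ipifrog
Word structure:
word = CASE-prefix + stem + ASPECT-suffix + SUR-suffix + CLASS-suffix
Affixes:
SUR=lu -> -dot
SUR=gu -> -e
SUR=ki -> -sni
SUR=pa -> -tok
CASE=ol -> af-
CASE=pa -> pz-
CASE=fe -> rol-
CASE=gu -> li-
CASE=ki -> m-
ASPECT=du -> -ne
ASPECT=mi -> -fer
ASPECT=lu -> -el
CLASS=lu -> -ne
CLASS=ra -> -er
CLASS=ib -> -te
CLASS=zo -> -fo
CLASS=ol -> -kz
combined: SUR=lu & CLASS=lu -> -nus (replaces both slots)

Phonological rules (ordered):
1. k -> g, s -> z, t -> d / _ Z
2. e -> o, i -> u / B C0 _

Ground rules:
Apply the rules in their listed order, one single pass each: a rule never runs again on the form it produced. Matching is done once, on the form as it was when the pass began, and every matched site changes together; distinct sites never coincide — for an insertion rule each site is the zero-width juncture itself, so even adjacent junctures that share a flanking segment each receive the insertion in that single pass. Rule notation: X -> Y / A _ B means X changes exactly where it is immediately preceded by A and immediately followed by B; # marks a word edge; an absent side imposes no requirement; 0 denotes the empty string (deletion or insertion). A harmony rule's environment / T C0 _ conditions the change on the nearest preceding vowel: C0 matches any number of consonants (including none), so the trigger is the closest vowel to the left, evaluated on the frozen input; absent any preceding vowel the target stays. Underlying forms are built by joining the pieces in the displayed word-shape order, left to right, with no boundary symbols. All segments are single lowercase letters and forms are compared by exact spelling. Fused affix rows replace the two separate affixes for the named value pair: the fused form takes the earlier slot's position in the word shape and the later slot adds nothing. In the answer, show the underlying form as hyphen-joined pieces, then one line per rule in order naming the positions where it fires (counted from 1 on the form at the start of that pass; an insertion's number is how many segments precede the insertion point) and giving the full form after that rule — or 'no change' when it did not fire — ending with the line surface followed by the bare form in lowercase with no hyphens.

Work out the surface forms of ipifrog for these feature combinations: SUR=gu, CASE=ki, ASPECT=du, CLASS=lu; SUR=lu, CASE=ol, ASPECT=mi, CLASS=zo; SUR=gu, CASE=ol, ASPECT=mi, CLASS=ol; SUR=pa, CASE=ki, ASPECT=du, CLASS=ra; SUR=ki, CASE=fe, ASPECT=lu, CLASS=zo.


cell SUR=gu, CASE=ki, ASPECT=du, CLASS=lu:
underlying: m-ipifrog-ne-e-ne
1. k -> g, s -> z, t -> d / _ Z: no change
2. e -> o, i -> u / B C0 _: fires at position(s) 10: mipifrognoene
surface: mipifrognoene

cell SUR=lu, CASE=ol, ASPECT=mi, CLASS=zo:
underlying: af-ipifrog-fer-dot-fo
1. k -> g, s -> z, t -> d / _ Z: no change
2. e -> o, i -> u / B C0 _: fires at position(s) 3, 11: afupifrogfordotfo
surface: afupifrogfordotfo

cell SUR=gu, CASE=ol, ASPECT=mi, CLASS=ol:
underlying: af-ipifrog-fer-e-kz
1. k -> g, s -> z, t -> d / _ Z: fires at position(s) 14: afipifrogferegz
2. e -> o, i -> u / B C0 _: fires at position(s) 3, 11: afupifrogforegz
surface: afupifrogforegz

cell SUR=pa, CASE=ki, ASPECT=du, CLASS=ra:
underlying: m-ipifrog-ne-tok-er
1. k -> g, s -> z, t -> d / _ Z: no change
2. e -> o, i -> u / B C0 _: fires at position(s) 10, 14: mipifrognotokor
surface: mipifrognotokor

cell SUR=ki, CASE=fe, ASPECT=lu, CLASS=zo:
underlying: rol-ipifrog-el-sni-fo
1. k -> g, s -> z, t -> d / _ Z: no change
2. e -> o, i -> u / B C0 _: fires at position(s) 4, 11: rolupifrogolsnifo
surface: rolupifrogolsnifo


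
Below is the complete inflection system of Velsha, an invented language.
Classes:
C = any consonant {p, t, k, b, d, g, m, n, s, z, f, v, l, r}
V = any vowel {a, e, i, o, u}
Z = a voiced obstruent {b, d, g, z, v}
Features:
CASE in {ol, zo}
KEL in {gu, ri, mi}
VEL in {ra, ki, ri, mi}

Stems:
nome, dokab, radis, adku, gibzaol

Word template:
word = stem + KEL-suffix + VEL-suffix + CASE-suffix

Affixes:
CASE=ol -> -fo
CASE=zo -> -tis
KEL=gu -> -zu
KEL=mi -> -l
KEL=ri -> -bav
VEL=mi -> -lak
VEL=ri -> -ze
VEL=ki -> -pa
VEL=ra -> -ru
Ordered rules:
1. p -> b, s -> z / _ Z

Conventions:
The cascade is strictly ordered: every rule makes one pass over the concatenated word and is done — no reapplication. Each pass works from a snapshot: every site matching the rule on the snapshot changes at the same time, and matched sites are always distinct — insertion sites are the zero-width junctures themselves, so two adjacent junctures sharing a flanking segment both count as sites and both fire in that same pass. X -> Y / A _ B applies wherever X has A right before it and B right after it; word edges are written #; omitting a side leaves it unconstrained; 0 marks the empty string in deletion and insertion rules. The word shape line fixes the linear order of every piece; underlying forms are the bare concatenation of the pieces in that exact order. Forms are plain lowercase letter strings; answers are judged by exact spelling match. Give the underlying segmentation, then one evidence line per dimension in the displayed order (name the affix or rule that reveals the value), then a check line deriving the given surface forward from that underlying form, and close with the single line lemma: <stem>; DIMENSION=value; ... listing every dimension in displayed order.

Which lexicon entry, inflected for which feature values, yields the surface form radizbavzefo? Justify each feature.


underlying: radis-bav-ze-fo
CASE=ol - signalled by the affix -fo
KEL=ri - signalled by the affix -bav
VEL=ri - signalled by the affix -ze
check: radisbavzefo -> radizbavzefo
lemma: radis; CASE=ol; KEL=ri; VEL=ri


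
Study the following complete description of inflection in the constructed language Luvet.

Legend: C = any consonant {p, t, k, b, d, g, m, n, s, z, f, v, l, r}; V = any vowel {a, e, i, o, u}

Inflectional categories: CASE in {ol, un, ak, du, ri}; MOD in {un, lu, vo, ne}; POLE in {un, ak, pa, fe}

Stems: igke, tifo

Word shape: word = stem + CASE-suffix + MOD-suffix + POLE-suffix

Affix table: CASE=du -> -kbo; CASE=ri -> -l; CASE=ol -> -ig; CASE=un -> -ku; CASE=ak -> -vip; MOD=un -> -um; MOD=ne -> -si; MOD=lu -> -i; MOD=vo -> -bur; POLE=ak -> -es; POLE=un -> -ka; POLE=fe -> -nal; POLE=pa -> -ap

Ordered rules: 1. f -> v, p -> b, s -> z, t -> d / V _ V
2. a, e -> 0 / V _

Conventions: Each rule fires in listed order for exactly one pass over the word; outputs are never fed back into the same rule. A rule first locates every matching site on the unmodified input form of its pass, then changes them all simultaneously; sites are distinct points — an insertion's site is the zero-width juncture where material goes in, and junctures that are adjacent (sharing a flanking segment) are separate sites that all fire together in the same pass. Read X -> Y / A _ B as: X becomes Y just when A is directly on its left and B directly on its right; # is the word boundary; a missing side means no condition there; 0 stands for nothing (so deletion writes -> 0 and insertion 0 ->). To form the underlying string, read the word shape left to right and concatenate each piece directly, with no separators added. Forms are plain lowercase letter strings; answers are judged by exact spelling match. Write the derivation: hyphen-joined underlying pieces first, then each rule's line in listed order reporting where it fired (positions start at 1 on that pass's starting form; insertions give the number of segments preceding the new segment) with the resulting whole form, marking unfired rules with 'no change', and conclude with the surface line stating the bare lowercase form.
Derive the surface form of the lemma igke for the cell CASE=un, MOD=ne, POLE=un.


underlying: igke-ku-si-ka
1. f -> v, p -> b, s -> z, t -> d / V _ V: fires at position(s) 7: igkekuzika
2. a, e -> 0 / V _: no change
surface: igkekuzika


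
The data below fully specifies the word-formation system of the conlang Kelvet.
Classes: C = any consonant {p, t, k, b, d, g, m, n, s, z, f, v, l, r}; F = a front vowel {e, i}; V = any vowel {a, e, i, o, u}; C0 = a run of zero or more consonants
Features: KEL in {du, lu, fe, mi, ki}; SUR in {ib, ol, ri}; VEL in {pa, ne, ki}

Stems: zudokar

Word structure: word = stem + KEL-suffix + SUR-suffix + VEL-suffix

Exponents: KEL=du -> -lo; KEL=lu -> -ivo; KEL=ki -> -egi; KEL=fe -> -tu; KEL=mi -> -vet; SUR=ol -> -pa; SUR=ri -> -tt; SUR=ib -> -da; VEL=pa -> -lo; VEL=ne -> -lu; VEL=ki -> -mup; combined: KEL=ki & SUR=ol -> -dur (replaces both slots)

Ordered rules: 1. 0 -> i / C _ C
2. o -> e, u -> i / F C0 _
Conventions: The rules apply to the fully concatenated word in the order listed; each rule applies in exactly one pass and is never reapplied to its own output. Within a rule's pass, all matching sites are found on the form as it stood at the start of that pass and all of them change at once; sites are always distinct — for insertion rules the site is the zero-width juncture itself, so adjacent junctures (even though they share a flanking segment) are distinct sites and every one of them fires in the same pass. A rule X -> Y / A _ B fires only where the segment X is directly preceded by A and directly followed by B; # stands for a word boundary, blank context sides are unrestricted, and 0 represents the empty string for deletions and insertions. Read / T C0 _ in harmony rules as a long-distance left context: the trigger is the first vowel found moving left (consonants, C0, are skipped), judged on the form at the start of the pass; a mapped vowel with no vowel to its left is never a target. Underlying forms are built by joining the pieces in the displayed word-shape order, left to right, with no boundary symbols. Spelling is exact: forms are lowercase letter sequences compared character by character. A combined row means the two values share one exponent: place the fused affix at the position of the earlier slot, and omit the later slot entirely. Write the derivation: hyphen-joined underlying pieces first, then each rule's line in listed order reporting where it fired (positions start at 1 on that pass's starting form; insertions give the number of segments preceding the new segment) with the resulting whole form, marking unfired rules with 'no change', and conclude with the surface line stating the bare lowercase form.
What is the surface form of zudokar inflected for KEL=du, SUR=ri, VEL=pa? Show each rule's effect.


underlying: zudokar-lo-tt-lo
1. 0 -> i / C _ C: inserts after position(s) 7, 10, 11: zudokarilotitilo
2. o -> e, u -> i / F C0 _: fires at position(s) 10, 16: zudokariletitile
surface: zudokariletitile


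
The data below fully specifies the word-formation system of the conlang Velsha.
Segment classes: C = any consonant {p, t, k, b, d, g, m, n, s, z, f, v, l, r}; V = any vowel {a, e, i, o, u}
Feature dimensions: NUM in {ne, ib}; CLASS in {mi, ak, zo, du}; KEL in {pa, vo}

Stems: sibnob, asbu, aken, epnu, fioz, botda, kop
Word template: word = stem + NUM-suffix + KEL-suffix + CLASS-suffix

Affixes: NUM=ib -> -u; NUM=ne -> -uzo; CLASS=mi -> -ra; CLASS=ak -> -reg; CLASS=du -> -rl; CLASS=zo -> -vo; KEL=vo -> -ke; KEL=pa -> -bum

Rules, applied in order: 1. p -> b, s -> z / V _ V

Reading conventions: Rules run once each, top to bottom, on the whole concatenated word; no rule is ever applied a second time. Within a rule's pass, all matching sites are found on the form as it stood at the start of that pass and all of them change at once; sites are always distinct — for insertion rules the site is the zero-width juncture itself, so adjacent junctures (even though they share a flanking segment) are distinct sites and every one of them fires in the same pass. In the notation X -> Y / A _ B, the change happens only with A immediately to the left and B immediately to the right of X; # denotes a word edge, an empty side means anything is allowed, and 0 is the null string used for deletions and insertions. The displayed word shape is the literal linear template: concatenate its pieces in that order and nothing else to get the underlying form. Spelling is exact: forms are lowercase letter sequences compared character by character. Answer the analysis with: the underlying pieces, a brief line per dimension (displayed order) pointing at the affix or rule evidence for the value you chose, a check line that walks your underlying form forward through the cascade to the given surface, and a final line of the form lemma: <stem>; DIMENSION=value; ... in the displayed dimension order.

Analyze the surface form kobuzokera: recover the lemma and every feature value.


underlying: kop-uzo-ke-ra
NUM=ne - signalled by the affix -uzo
CLASS=mi - signalled by the affix -ra
KEL=vo - signalled by the affix -ke
check: kopuzokera -> kobuzokera
lemma: kop; NUM=ne; CLASS=mi; KEL=vo


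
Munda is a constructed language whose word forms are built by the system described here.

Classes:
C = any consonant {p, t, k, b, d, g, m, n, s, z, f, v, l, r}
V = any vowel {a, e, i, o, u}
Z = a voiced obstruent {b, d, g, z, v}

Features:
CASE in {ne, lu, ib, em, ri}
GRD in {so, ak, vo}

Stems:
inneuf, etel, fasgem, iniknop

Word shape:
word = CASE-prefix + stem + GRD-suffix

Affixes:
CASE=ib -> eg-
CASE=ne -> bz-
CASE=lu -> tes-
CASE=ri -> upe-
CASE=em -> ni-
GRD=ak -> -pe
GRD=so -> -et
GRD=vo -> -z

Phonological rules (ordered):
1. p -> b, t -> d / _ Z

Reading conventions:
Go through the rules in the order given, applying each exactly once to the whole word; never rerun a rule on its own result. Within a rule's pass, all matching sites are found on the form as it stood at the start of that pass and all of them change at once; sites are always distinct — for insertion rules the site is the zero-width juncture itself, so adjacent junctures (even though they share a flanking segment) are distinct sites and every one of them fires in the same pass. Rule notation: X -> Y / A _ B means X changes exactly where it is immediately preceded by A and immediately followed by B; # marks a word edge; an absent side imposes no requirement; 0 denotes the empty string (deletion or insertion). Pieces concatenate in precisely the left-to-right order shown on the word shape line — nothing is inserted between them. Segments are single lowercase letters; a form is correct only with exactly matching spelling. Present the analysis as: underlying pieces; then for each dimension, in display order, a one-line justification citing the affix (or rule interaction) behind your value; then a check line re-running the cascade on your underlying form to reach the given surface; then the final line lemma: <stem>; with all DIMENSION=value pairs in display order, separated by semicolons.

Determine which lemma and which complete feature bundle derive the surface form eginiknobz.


underlying: eg-iniknop-z
CASE=ib - signalled by the affix eg-
GRD=vo - signalled by the affix -z
check: eginiknopz -> eginiknobz
lemma: iniknop; CASE=ib; GRD=vo


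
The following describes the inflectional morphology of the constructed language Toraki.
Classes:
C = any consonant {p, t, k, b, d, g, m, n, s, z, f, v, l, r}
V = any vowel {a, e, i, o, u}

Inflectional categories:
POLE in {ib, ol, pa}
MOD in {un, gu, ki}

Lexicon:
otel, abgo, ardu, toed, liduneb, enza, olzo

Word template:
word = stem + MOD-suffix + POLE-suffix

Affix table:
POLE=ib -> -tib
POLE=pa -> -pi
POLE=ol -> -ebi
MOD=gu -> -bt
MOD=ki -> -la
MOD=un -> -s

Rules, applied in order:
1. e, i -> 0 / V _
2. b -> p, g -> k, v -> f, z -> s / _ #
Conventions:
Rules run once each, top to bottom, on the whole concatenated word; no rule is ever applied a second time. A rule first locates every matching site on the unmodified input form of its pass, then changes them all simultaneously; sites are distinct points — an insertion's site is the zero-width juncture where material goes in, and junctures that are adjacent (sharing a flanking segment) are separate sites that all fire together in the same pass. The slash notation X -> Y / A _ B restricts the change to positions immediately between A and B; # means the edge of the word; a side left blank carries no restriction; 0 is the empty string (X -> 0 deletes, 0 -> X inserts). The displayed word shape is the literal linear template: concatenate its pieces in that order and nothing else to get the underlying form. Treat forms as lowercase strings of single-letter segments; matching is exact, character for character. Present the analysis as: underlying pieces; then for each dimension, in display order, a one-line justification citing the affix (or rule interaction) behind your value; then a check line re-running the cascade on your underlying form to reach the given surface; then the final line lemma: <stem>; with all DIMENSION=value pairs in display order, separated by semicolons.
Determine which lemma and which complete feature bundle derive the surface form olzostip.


underlying: olzo-s-tib
POLE=ib - signalled by the affix -tib
MOD=un - signalled by the affix -s
check: olzostib -> olzostib -> olzostip
lemma: olzo; POLE=ib; MOD=un


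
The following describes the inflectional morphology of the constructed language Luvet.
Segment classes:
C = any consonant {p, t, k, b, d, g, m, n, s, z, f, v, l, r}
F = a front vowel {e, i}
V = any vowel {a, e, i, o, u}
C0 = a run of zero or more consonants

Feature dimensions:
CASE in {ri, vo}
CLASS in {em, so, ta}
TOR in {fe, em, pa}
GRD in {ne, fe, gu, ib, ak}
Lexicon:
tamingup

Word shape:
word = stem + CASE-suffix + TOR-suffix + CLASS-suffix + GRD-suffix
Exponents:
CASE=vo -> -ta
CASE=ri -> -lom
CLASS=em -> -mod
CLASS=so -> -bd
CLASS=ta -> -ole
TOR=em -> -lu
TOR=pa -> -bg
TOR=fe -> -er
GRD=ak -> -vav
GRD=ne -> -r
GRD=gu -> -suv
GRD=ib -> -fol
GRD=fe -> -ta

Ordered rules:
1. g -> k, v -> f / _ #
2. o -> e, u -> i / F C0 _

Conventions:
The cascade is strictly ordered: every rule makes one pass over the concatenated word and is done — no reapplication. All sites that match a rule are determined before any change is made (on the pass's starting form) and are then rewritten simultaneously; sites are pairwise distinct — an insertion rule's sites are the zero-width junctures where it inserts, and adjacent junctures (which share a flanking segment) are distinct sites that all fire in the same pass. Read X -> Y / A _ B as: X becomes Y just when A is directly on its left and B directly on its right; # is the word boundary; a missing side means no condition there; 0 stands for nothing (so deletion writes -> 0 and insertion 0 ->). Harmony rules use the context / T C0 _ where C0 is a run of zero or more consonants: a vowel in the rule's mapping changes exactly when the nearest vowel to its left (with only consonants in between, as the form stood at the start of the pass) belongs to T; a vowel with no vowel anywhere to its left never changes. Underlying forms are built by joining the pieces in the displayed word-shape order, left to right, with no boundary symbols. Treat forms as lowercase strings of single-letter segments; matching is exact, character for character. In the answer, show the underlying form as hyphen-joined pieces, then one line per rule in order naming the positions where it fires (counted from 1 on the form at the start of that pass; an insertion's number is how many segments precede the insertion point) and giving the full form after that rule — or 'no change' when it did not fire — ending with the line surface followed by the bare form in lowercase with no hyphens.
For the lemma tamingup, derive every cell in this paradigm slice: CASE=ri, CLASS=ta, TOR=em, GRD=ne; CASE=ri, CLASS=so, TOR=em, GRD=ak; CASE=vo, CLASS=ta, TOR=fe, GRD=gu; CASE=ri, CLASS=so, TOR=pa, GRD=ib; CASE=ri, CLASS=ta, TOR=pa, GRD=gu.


cell CASE=ri, CLASS=ta, TOR=em, GRD=ne:
underlying: tamingup-lom-lu-ole-r
1. g -> k, v -> f / _ #: no change
2. o -> e, u -> i / F C0 _: fires at position(s) 7: tamingiplomluoler
surface: tamingiplomluoler

cell CASE=ri, CLASS=so, TOR=em, GRD=ak:
underlying: tamingup-lom-lu-bd-vav
1. g -> k, v -> f / _ #: fires at position(s) 18: taminguplomlubdvaf
2. o -> e, u -> i / F C0 _: fires at position(s) 7: tamingiplomlubdvaf
surface: tamingiplomlubdvaf

cell CASE=vo, CLASS=ta, TOR=fe, GRD=gu:
underlying: tamingup-ta-er-ole-suv
1. g -> k, v -> f / _ #: fires at position(s) 18: taminguptaerolesuf
2. o -> e, u -> i / F C0 _: fires at position(s) 7, 13, 17: tamingiptaerelesif
surface: tamingiptaerelesif

cell CASE=ri, CLASS=so, TOR=pa, GRD=ib:
underlying: tamingup-lom-bg-bd-fol
1. g -> k, v -> f / _ #: no change
2. o -> e, u -> i / F C0 _: fires at position(s) 7: tamingiplombgbdfol
surface: tamingiplombgbdfol

cell CASE=ri, CLASS=ta, TOR=pa, GRD=gu:
underlying: tamingup-lom-bg-ole-suv
1. g -> k, v -> f / _ #: fires at position(s) 19: taminguplombgolesuf
2. o -> e, u -> i / F C0 _: fires at position(s) 7, 18: tamingiplombgolesif
surface: tamingiplombgolesif


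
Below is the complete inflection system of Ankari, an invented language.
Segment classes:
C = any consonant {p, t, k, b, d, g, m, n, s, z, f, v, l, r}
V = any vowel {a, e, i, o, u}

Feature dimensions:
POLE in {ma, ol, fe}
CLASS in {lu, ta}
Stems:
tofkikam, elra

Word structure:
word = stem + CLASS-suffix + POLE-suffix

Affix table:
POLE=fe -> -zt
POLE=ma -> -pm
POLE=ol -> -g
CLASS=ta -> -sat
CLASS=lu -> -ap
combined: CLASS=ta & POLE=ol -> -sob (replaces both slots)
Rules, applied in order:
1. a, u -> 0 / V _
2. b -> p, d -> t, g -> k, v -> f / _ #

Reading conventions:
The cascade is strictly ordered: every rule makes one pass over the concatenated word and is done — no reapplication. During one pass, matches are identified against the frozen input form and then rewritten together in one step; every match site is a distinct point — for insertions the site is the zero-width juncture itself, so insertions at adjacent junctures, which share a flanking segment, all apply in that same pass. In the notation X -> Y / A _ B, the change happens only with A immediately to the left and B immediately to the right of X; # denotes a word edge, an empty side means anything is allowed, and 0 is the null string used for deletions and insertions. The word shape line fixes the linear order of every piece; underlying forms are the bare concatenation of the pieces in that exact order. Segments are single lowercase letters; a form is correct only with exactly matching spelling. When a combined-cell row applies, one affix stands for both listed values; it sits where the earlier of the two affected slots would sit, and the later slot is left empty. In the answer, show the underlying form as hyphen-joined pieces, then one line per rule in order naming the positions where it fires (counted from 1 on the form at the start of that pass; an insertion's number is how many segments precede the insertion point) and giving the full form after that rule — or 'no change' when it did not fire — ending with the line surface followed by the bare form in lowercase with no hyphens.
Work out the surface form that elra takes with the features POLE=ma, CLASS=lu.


underlying: elra-ap-pm
1. a, u -> 0 / V _: fires at position(s) 5: elrappm
2. b -> p, d -> t, g -> k, v -> f / _ #: no change
surface: elrappm
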